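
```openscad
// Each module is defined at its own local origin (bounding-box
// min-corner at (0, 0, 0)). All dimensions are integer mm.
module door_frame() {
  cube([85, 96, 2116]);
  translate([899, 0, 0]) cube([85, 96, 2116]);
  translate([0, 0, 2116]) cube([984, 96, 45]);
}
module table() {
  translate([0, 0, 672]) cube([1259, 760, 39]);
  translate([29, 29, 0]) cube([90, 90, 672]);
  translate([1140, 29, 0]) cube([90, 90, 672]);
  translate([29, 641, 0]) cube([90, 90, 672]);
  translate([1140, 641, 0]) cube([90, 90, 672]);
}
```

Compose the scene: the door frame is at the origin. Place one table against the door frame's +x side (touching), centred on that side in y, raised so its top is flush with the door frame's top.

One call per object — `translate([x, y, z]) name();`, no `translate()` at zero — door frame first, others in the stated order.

door_frame();
translate([984, -332, 1450]) table();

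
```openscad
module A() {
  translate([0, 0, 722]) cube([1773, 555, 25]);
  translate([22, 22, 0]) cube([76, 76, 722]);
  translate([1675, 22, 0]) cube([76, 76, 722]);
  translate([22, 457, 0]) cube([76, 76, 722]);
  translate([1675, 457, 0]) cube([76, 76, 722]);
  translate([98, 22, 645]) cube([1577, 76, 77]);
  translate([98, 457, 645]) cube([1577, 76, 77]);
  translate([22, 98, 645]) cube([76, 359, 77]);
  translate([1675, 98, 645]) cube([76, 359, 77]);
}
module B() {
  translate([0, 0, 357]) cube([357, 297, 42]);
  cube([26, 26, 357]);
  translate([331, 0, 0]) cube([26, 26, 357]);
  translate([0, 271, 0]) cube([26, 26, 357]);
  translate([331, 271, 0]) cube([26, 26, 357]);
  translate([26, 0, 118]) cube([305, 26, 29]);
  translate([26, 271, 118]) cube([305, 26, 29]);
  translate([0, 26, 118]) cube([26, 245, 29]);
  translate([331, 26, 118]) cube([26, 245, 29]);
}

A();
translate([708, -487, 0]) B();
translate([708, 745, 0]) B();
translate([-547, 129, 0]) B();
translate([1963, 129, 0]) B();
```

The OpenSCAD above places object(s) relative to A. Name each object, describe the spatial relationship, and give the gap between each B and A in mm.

Each stool's nearest face is 190 mm from the table's bounding box.

A is a table. B is a stool. Four stools sit around the table at the −y, +y, −x, +x sides. The gap between each stool and the table is 190 mm.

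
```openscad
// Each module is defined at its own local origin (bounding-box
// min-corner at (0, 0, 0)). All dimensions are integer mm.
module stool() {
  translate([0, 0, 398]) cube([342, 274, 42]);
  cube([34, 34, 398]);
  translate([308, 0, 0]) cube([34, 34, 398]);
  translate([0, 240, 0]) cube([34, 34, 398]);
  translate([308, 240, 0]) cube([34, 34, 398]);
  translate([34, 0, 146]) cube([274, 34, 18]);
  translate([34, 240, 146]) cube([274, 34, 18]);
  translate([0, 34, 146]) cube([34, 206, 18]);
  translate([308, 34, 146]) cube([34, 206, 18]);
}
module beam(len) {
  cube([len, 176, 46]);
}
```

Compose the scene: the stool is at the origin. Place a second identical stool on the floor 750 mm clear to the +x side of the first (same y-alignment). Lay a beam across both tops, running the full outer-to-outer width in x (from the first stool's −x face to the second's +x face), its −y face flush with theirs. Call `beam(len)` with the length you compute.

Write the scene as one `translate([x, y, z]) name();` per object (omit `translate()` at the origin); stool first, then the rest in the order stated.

stool();
translate([1092, 0, 0]) stool();
translate([0, 0, 440]) beam(1434);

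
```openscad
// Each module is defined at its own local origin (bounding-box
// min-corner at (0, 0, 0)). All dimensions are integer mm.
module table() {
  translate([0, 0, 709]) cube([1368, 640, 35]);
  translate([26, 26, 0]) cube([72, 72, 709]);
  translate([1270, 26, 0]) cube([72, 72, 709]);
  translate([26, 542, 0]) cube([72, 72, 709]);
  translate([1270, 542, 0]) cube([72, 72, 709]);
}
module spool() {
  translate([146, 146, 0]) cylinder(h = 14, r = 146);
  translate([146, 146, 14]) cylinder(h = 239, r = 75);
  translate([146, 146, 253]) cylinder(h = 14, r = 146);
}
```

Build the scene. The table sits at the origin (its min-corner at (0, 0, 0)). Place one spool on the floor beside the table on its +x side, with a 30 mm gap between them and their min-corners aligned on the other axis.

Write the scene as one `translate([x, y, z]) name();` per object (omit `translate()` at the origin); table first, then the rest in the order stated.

table();
translate([1398, 0, 0]) spool();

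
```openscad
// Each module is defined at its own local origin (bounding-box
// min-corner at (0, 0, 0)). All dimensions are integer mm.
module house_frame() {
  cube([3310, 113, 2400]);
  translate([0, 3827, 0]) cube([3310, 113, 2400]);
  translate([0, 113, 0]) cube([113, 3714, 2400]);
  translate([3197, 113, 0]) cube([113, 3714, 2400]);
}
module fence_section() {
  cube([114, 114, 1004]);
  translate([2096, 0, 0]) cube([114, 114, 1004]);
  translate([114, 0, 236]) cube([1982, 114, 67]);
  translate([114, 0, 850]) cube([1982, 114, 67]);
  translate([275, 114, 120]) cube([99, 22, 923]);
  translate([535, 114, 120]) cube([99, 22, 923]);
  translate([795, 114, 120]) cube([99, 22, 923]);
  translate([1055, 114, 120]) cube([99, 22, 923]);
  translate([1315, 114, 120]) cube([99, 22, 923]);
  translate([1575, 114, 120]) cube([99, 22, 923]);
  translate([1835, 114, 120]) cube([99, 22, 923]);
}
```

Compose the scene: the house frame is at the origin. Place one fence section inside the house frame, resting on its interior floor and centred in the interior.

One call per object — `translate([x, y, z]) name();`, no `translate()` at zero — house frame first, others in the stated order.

house_frame();
translate([550, 1902, 0]) fence_section();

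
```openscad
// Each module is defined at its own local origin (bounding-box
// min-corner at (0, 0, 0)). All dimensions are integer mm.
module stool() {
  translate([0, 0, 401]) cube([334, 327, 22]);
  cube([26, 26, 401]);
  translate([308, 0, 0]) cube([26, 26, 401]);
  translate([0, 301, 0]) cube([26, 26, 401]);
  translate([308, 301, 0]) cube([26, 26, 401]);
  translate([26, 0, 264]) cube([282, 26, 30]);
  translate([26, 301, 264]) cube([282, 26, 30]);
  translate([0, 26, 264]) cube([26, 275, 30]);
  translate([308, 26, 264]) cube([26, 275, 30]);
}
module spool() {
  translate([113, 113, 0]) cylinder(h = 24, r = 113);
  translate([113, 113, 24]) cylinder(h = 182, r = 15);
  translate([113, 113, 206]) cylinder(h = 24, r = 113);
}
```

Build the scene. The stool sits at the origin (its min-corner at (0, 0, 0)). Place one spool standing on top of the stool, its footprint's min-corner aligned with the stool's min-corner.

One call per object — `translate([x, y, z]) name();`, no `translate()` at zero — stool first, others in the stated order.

stool();
translate([0, 0, 423]) spool();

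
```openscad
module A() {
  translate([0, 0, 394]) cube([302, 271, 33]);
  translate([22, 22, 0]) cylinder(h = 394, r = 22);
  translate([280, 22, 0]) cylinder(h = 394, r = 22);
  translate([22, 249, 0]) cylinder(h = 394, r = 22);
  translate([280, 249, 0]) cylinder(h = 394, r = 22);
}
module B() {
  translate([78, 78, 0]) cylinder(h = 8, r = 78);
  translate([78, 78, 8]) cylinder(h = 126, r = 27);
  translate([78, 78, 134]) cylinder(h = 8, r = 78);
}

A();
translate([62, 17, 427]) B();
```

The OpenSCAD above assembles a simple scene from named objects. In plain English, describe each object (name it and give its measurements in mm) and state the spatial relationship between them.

A is a four-legged stool. The seat is a 302×271×33 mm slab whose top surface is at z = 427 mm; four round legs, each 44 mm in diameter, run from the floor (z = 0) to the underside of the seat, each leg's axis is inset half a diameter from the nearest pair of seat edges (so the leg's bounding box is flush with the corner).

B is a spool: two coaxial disc flanges of radius 78 mm and thickness 8 mm, joined by a core cylinder of radius 27 mm and height 126 mm. The lower flange rests on z = 0 and the three cylinders share a vertical axis.

The spool is on top of the stool.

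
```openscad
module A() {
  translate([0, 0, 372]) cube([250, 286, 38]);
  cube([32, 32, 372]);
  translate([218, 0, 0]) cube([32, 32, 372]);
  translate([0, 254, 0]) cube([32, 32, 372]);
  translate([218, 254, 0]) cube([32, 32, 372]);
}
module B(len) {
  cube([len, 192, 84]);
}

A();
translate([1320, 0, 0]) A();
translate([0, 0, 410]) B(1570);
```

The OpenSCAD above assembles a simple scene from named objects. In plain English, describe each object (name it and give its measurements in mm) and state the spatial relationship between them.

A is a four-legged stool. The seat is 250×286 mm, 38 mm thick, top at z = 410 mm. It stands on four square legs, each 32×32 mm in cross-section, from z = 0 to the seat underside, each flush with a corner of the seat.

B is a rectangular beam 1570 mm long (x), 192 mm deep (y), 84 mm thick (z).

The beam spans the tops of two stools placed 1070 mm apart, resting at z = 410 mm.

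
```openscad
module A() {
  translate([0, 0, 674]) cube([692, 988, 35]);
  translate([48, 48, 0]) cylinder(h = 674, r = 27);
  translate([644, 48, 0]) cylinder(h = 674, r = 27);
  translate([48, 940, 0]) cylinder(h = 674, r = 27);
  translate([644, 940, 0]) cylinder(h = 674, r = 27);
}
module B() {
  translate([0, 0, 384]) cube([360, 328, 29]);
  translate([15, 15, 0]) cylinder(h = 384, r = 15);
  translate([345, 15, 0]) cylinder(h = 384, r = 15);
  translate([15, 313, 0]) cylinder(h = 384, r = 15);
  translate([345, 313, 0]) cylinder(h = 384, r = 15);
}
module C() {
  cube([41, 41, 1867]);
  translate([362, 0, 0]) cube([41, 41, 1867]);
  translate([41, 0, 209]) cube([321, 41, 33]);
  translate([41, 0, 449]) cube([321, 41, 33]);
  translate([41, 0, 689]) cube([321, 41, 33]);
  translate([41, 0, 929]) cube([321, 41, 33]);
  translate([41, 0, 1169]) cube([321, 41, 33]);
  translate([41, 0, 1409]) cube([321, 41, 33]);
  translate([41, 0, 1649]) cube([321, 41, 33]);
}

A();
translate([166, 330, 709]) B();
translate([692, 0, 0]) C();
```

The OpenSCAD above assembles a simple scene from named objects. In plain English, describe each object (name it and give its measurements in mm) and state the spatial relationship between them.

A is a rectangular dining table. The top is 692×988×35 mm with its upper surface at z = 709 mm. It stands on four round legs of 54 mm diameter, each leg's bounding box inset 21 mm from the nearest pair of top edges, running from the floor to the underside of the top.

B is a simple wooden stool: a rectangular seat 360 mm (x) by 328 mm (y), 29 mm thick, top face at z = 413 mm, on four round legs, each 30 mm in diameter. The legs rest on z = 0, each leg's axis is inset half a diameter from the nearest pair of seat edges (so the leg's bounding box is flush with the corner).

C is a wooden ladder with two side rails of 41×41 mm section and 1867 mm height, set 403 mm apart overall. Between them run 7 rectangular rungs (41 mm deep, 33 mm thick), front faces flush with the rails' −y face. The bottom of the first rung is 209 mm above the floor and each subsequent rung is 240 mm higher than the one below.

The stool is on top of the table, centred. The ladder is against the table's +x side, with their −y faces flush.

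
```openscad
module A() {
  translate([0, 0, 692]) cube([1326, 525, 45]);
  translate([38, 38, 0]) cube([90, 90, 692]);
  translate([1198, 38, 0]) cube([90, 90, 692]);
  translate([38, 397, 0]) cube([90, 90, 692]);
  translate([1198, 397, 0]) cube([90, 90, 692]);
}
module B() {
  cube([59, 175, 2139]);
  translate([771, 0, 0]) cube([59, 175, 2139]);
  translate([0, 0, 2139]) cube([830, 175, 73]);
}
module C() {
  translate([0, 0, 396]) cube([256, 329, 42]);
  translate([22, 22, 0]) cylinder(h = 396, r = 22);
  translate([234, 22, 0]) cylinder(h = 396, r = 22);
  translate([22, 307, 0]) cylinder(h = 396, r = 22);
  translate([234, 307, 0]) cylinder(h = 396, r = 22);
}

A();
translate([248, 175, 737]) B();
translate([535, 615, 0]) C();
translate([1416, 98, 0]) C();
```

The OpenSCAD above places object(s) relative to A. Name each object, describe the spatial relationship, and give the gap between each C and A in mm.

Each stool's nearest face is 90 mm from the table's bounding box.

A is a table. B is a door frame. C is a stool. The door frame is on top of the table, centred. Two stools sit around the table at the +y, +x sides. The gap between each stool and the table is 90 mm.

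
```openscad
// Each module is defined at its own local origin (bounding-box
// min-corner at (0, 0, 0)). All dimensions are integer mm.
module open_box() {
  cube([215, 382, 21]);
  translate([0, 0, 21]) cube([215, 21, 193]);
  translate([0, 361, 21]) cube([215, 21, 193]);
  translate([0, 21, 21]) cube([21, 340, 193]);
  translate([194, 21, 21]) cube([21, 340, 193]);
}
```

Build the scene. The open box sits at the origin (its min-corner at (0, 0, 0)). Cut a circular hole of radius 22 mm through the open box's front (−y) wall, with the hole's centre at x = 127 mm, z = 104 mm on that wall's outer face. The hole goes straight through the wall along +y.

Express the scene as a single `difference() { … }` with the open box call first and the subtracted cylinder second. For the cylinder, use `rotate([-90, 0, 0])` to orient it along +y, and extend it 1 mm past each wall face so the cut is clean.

difference() {
  open_box();
  translate([127, -1, 104]) rotate([-90, 0, 0]) cylinder(h = 23, r = 22);
}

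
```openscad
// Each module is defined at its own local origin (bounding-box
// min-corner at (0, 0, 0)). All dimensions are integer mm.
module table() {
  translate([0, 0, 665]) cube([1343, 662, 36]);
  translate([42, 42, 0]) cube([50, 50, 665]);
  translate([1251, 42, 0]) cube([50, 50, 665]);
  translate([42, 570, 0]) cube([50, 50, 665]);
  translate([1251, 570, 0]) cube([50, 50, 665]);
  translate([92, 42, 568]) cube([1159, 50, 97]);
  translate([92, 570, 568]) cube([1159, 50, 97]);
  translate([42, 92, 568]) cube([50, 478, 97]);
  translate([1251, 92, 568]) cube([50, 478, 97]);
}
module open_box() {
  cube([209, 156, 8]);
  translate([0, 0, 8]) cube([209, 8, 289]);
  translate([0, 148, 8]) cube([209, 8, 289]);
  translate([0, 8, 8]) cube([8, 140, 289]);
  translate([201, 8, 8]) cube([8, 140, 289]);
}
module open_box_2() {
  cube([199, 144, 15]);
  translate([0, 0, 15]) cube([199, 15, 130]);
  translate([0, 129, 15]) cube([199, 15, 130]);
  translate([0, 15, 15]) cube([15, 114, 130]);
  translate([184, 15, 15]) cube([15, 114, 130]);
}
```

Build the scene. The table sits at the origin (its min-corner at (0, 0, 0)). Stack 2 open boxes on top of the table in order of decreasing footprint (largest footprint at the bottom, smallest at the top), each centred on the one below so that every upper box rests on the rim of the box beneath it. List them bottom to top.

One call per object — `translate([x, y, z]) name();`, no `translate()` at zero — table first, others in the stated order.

table();
translate([567, 253, 701]) open_box();
translate([572, 259, 998]) open_box_2();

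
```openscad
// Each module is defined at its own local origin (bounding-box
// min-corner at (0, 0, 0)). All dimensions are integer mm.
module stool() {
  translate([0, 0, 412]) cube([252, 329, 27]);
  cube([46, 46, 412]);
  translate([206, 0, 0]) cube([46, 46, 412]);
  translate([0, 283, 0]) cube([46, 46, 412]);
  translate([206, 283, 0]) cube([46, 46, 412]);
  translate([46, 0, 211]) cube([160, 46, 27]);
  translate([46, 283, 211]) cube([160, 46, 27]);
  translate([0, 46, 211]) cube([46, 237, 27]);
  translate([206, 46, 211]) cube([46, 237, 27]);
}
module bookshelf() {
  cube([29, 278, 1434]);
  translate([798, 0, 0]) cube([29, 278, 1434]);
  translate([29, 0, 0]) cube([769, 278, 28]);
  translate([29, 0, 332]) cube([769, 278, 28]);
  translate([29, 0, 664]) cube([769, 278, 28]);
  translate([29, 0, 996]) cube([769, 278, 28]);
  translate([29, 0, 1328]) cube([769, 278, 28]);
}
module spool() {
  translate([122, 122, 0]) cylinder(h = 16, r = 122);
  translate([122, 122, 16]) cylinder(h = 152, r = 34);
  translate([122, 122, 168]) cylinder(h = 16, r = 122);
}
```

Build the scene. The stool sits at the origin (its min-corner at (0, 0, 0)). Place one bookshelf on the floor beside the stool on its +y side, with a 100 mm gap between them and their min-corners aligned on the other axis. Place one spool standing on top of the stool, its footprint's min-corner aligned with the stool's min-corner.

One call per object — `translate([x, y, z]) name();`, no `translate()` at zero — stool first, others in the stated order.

stool();
translate([0, 429, 0]) bookshelf();
translate([0, 0, 439]) spool();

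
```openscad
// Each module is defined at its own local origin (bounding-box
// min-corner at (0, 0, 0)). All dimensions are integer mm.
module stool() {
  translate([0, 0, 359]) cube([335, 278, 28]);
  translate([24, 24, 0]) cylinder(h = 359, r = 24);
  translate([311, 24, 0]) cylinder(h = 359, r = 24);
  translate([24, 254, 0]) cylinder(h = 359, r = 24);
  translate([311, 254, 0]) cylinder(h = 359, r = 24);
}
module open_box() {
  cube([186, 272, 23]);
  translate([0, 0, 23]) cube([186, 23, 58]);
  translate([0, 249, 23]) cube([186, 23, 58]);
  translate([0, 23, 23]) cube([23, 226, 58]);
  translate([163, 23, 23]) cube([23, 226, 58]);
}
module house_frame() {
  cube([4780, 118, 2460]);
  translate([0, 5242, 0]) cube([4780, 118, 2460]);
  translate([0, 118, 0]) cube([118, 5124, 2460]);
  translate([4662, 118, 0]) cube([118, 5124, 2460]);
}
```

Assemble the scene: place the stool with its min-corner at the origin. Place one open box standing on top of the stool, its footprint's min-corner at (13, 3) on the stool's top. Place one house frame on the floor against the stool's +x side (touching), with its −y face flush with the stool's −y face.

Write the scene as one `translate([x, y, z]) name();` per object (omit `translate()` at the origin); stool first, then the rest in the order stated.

stool();
translate([13, 3, 387]) open_box();
translate([335, 0, 0]) house_frame();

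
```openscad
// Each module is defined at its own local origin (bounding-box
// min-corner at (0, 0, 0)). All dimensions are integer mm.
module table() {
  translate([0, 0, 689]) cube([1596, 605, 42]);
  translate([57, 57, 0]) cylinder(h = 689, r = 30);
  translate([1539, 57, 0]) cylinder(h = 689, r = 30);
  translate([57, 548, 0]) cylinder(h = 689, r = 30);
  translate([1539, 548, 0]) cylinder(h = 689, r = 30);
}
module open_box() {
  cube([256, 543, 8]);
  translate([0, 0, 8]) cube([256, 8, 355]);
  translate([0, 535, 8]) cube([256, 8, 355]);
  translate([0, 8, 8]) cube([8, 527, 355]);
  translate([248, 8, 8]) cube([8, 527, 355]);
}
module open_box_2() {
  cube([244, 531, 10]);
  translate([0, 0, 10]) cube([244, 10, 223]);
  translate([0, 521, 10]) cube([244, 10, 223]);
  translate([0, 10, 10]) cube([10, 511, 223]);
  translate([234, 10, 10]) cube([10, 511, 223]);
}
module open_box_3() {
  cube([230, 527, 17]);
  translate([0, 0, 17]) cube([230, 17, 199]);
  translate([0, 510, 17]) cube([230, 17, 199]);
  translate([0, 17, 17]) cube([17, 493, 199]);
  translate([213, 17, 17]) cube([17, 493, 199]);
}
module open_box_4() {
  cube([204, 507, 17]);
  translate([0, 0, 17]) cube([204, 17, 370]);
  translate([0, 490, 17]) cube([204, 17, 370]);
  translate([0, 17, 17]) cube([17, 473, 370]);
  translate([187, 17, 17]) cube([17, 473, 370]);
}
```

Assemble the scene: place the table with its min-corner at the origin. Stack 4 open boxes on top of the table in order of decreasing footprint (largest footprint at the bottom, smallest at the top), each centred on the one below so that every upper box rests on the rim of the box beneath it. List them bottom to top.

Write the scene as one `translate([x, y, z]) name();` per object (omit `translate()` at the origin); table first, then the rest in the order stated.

table();
translate([670, 31, 731]) open_box();
translate([676, 37, 1094]) open_box_2();
translate([683, 39, 1327]) open_box_3();
translate([696, 49, 1543]) open_box_4();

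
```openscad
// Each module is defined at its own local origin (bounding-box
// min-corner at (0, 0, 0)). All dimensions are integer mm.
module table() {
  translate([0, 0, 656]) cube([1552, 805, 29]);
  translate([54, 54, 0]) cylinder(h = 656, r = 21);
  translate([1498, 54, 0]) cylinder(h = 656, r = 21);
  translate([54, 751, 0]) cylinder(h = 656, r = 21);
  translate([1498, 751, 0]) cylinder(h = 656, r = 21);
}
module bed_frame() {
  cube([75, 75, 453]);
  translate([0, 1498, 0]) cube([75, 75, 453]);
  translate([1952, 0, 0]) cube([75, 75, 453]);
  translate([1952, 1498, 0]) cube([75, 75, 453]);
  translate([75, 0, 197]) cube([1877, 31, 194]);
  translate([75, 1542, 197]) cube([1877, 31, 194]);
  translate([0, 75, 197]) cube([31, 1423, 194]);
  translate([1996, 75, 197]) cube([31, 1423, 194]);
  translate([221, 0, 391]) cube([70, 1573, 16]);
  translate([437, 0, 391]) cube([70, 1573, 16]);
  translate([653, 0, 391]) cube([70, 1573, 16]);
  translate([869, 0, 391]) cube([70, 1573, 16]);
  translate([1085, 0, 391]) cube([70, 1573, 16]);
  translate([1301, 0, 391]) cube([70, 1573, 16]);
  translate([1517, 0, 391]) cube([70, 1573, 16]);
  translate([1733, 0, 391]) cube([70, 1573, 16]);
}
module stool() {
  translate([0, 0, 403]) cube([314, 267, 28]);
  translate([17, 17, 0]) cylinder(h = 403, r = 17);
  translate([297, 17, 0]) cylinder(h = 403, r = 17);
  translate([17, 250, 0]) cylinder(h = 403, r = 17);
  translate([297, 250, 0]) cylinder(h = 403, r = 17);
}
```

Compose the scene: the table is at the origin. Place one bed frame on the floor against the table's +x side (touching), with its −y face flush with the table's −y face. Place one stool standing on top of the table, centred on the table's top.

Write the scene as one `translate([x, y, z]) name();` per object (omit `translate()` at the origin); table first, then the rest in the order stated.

table();
translate([1552, 0, 0]) bed_frame();
translate([619, 269, 685]) stool();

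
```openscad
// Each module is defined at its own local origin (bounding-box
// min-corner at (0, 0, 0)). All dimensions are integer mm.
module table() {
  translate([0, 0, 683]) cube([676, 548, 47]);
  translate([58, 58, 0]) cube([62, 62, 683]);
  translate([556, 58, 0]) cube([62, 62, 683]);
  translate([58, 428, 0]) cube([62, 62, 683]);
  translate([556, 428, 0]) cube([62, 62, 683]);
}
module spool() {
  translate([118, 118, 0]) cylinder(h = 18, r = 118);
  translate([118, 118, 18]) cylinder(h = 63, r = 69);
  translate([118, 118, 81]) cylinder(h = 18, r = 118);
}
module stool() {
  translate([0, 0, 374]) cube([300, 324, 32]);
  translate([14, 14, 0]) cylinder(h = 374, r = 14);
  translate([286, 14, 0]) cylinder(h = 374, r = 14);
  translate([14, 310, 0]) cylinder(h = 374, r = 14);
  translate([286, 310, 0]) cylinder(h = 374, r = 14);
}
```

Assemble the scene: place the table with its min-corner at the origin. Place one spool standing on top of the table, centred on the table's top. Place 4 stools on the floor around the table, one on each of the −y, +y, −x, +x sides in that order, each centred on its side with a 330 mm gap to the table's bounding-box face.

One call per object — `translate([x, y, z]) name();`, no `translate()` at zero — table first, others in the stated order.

table();
translate([220, 156, 730]) spool();
translate([188, -654, 0]) stool();
translate([188, 878, 0]) stool();
translate([-630, 112, 0]) stool();
translate([1006, 112, 0]) stool();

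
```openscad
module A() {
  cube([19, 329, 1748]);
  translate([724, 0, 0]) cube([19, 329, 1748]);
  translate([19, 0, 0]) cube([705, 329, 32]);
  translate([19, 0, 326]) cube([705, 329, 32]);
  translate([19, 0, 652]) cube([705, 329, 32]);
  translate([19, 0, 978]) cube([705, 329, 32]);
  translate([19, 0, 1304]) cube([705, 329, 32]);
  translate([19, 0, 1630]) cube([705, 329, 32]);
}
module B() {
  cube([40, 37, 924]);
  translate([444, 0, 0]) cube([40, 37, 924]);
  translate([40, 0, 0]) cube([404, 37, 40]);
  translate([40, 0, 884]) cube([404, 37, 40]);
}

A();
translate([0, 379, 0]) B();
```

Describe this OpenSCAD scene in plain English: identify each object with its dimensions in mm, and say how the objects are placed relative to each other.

A is an open bookshelf. Two side panels, each 19 mm thick, 329 mm deep and 1748 mm tall, stand 743 mm apart (outside-to-outside). Between them sit 6 shelves, each 32 mm thick and 329 mm deep, spanning the full gap between the sides. The bottom shelf rests on the floor (its underside at z = 0) and the clear gap between one shelf's top and the next shelf's underside is 294 mm.

B is a rectangular picture frame lying in the x–z plane (depth along y). The opening is 404 mm wide (x) by 844 mm tall (z), surrounded by a border 40 mm wide on all four sides. The frame is 37 mm deep and is made of two full-height vertical stiles with two horizontal rails fitted between them.

The picture frame is on the floor beside the bookshelf on its +y side.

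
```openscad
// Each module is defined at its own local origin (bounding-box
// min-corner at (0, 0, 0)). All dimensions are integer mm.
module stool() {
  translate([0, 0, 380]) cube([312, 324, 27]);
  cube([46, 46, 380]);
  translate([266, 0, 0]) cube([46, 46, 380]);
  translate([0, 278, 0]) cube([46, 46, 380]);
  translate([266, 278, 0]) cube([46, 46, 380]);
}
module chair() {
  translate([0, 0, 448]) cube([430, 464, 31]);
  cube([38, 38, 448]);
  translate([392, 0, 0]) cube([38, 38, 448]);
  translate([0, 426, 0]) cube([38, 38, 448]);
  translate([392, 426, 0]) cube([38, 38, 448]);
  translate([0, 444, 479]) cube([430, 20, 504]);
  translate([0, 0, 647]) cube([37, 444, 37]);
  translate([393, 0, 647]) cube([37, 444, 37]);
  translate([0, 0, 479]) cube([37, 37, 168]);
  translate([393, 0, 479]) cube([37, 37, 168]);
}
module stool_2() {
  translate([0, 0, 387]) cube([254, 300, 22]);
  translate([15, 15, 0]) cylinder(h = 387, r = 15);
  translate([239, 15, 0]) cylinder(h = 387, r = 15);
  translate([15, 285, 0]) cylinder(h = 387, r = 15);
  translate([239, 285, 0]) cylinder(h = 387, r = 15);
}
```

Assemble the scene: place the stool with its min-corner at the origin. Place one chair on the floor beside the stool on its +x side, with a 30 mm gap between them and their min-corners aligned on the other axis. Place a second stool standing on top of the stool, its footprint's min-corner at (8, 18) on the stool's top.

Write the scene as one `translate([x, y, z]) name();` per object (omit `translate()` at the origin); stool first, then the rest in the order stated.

stool();
translate([342, 0, 0]) chair();
translate([8, 18, 407]) stool_2();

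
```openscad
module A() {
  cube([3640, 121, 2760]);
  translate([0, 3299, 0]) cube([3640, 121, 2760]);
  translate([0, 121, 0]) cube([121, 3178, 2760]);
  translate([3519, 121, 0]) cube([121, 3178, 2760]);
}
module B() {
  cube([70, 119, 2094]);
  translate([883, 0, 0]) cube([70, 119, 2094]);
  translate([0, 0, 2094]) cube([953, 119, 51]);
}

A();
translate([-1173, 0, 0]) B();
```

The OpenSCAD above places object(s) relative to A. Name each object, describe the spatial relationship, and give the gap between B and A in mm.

The door frame's nearest face is 220 mm from the house frame's −x face.

A is a house frame. B is a door frame. The door frame is on the floor beside the house frame on its −x side. The gap between the door frame and the house frame is 220 mm.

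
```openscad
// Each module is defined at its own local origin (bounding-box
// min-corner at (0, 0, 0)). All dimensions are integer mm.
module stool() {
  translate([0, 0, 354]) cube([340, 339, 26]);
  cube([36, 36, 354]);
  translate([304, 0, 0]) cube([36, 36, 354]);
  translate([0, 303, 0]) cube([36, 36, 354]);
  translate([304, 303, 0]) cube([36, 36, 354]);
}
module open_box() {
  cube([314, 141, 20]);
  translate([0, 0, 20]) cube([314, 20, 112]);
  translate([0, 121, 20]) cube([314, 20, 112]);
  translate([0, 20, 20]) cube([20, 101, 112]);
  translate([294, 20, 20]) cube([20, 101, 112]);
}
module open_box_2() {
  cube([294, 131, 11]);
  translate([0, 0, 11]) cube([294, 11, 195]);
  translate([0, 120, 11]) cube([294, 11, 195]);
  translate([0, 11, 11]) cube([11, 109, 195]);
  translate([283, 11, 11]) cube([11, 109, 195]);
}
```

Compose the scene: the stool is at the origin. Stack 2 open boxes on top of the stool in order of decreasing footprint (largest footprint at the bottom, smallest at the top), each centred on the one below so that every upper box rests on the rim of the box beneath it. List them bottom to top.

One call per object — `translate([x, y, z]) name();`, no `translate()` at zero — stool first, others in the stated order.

stool();
translate([13, 99, 380]) open_box();
translate([23, 104, 512]) open_box_2();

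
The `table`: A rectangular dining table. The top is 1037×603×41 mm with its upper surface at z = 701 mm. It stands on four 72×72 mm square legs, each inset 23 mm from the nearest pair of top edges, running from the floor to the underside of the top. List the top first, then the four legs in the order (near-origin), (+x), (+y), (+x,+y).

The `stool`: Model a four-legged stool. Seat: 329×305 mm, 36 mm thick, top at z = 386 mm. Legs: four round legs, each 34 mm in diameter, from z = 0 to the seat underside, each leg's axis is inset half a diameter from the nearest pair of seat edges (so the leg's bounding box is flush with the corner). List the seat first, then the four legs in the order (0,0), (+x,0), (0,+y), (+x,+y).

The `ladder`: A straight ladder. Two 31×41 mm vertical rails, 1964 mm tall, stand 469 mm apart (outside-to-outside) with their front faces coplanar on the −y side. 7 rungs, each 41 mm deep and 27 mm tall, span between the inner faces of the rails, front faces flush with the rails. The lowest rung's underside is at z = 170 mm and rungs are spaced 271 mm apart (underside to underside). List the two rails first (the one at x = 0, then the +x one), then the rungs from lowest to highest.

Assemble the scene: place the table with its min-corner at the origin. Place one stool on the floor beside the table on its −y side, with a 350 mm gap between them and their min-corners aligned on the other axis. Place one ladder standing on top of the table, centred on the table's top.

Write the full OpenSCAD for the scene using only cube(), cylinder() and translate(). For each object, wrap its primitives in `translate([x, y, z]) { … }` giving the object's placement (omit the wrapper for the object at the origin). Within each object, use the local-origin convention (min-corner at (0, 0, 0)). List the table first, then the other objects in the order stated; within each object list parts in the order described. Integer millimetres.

translate([0, 0, 660]) cube([1037, 603, 41]);
translate([23, 23, 0]) cube([72, 72, 660]);
translate([942, 23, 0]) cube([72, 72, 660]);
translate([23, 508, 0]) cube([72, 72, 660]);
translate([942, 508, 0]) cube([72, 72, 660]);
translate([0, -655, 0]) {
  translate([0, 0, 350]) cube([329, 305, 36]);
  translate([17, 17, 0]) cylinder(h = 350, r = 17);
  translate([312, 17, 0]) cylinder(h = 350, r = 17);
  translate([17, 288, 0]) cylinder(h = 350, r = 17);
  translate([312, 288, 0]) cylinder(h = 350, r = 17);
}
translate([284, 281, 701]) {
  cube([31, 41, 1964]);
  translate([438, 0, 0]) cube([31, 41, 1964]);
  translate([31, 0, 170]) cube([407, 41, 27]);
  translate([31, 0, 441]) cube([407, 41, 27]);
  translate([31, 0, 712]) cube([407, 41, 27]);
  translate([31, 0, 983]) cube([407, 41, 27]);
  translate([31, 0, 1254]) cube([407, 41, 27]);
  translate([31, 0, 1525]) cube([407, 41, 27]);
  translate([31, 0, 1796]) cube([407, 41, 27]);
}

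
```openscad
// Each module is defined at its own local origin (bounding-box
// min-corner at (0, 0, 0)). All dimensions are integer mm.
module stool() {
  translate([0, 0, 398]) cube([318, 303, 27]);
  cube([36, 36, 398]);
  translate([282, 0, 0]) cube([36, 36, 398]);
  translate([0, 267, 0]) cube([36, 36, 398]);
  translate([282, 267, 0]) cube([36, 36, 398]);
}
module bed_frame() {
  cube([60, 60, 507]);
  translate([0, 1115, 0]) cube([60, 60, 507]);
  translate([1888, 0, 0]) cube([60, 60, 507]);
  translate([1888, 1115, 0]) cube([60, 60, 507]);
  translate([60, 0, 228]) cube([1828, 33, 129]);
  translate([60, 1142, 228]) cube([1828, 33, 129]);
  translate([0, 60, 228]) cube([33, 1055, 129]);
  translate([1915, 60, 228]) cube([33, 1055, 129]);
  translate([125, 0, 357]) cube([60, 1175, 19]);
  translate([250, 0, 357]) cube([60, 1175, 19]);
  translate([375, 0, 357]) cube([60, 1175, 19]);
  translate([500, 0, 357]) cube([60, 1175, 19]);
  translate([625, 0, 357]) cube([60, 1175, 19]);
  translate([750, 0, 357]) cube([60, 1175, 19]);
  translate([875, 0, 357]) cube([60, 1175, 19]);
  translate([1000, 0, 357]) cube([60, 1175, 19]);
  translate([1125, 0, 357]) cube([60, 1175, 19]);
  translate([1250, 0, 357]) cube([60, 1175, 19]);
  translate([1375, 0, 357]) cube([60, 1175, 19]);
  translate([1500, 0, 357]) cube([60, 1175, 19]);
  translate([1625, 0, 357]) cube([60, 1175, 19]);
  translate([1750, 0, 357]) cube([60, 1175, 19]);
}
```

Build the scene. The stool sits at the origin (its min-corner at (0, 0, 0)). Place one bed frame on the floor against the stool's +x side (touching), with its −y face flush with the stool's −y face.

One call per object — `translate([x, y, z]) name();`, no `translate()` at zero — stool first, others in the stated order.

stool();
translate([318, 0, 0]) bed_frame();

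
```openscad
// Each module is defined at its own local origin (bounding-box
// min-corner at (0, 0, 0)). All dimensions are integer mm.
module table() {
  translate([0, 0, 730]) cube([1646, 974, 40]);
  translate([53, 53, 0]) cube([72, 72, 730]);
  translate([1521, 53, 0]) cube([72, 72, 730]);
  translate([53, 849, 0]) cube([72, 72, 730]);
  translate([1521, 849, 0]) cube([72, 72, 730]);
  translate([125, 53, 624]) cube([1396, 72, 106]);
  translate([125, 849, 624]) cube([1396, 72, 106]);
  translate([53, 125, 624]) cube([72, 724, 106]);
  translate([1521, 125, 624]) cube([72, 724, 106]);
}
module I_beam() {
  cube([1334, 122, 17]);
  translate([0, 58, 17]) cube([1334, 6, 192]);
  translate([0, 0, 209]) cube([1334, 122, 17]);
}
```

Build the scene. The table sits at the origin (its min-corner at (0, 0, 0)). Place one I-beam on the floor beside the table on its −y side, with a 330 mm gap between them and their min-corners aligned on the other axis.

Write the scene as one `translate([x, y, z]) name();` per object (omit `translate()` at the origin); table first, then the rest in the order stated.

table();
translate([0, -452, 0]) I_beam();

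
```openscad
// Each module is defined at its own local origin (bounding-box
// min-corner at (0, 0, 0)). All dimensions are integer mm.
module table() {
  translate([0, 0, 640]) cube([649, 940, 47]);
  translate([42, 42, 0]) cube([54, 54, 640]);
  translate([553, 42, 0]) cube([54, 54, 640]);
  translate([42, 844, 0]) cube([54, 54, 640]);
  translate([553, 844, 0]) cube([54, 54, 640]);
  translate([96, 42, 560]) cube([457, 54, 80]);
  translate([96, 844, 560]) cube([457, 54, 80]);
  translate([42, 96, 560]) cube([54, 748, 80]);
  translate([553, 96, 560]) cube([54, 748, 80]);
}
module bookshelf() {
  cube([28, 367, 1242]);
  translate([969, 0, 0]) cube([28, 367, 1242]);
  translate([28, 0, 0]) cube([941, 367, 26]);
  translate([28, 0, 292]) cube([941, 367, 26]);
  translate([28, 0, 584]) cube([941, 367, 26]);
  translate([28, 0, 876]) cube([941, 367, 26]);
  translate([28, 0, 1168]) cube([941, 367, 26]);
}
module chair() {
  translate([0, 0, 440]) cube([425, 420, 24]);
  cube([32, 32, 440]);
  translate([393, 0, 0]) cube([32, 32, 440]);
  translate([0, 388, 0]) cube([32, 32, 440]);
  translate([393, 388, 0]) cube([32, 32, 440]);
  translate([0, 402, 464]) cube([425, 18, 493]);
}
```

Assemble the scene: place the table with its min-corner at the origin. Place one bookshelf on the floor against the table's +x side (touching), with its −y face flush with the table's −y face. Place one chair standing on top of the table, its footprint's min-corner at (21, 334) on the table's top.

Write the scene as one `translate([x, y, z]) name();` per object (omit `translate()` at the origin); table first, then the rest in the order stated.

table();
translate([649, 0, 0]) bookshelf();
translate([21, 334, 687]) chair();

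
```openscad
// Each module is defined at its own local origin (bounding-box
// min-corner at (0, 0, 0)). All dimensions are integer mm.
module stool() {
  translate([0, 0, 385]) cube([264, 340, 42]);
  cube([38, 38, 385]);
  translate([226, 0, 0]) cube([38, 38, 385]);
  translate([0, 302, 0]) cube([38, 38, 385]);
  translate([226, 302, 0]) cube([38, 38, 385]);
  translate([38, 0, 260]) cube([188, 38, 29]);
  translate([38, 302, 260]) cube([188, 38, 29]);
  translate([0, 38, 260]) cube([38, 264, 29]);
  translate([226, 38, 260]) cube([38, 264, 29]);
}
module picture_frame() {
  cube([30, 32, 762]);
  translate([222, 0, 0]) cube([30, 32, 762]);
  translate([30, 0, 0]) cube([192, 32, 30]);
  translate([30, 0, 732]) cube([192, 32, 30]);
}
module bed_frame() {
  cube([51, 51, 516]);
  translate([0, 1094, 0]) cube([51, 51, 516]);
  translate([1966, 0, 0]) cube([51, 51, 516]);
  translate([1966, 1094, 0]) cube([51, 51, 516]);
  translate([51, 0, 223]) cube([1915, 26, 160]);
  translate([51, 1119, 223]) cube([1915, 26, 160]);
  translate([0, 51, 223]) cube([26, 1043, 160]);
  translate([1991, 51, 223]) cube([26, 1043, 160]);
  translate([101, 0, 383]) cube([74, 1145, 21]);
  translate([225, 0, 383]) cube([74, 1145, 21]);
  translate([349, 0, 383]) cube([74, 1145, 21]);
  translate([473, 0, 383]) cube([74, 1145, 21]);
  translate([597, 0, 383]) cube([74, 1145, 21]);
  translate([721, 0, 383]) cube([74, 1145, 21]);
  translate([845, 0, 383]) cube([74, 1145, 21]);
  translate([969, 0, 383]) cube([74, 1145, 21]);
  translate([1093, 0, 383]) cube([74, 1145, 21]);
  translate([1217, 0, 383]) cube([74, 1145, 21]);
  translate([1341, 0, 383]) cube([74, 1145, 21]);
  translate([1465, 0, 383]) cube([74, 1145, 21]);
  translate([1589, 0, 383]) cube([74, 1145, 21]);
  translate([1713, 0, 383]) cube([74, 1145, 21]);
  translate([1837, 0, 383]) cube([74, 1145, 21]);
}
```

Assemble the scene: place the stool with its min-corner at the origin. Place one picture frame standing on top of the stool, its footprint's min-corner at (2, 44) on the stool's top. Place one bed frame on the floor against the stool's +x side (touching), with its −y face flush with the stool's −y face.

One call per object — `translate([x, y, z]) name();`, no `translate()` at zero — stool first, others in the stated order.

stool();
translate([2, 44, 427]) picture_frame();
translate([264, 0, 0]) bed_frame();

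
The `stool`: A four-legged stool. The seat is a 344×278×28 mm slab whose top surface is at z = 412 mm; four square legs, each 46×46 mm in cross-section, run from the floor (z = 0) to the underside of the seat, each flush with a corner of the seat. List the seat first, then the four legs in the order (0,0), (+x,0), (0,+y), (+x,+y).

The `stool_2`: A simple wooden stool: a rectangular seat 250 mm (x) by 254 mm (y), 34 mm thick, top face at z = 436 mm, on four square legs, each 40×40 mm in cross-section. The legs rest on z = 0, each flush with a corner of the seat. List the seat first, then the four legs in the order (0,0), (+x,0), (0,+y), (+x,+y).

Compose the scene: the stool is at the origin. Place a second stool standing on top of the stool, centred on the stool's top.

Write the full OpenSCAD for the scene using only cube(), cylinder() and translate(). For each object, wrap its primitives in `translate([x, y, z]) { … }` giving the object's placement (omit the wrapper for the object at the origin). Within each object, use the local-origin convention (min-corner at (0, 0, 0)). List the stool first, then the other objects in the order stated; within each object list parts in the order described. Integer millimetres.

translate([0, 0, 384]) cube([344, 278, 28]);
cube([46, 46, 384]);
translate([298, 0, 0]) cube([46, 46, 384]);
translate([0, 232, 0]) cube([46, 46, 384]);
translate([298, 232, 0]) cube([46, 46, 384]);
translate([47, 12, 412]) {
  translate([0, 0, 402]) cube([250, 254, 34]);
  cube([40, 40, 402]);
  translate([210, 0, 0]) cube([40, 40, 402]);
  translate([0, 214, 0]) cube([40, 40, 402]);
  translate([210, 214, 0]) cube([40, 40, 402]);
}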